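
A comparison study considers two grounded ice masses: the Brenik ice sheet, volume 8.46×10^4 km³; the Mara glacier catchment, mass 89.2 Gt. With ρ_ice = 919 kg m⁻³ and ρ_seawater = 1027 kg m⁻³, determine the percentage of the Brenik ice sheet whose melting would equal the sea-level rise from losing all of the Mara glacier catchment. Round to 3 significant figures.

Equal sea-level rise means equal mass of meltwater, i.e. equal mass of ice lost.
Ice mass of Mara: 8.920×10^13 kg; ice mass of Brenik: 7.775×10^16 kg.
Fraction required = 8.920×10^13 / 7.775×10^16 = 1.15×10^-3 → 0.115 %.

≈ 0.115 %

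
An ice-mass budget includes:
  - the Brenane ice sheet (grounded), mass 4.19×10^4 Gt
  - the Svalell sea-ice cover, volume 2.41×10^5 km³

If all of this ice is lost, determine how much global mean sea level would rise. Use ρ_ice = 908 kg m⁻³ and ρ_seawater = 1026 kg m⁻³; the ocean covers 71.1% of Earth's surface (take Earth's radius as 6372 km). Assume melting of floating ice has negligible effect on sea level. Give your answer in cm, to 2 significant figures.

Brenane: 4.19×10^4 Gt = 4.190×10^16 kg; dividing by ρ_w = 1026 kg m⁻³ gives 4.084×10^13 m³ of water.
The Svalell sea-ice cover is floating and already displaces its own weight of water, so its melt adds essentially nothing to sea level.
Total added water ≈ 4.084×10^13 m³ over 3.63×10^14 m² → Δh = 0.113 m = 11 cm.

≈ 11 cm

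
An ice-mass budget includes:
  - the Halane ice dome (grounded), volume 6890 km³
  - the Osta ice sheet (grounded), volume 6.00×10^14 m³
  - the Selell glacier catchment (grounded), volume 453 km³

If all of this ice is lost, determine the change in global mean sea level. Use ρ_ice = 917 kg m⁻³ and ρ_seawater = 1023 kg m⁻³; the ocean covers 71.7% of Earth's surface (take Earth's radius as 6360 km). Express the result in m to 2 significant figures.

≈ 1.5 m

Halane: 6890 km³ × (917/1023) = 6176 km³ of water.
Osta: 6.00×10^14 m³ × (917/1023) = 5.378×10^14 m³ of water.
Selell: 453 km³ × (917/1023) = 406.1 km³ of water.
Total added water ≈ 5.444×10^14 m³ over 3.64×10^14 m² → Δh = 1.49 m.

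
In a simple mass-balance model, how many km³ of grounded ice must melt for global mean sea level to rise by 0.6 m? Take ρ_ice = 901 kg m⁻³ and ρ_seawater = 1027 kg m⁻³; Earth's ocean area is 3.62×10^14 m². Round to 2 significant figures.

Required water volume = Δh × A = 0.6 m × 3.62×10^14 m² = 2.172×10^14 m³ = 2.172×10^5 km³.
Ice volume = water volume × ρ_w/ρ_ice = 2.172×10^5 × 1027/901 = 2.5×10^5 km³.

≈ 2.5×10^5 km³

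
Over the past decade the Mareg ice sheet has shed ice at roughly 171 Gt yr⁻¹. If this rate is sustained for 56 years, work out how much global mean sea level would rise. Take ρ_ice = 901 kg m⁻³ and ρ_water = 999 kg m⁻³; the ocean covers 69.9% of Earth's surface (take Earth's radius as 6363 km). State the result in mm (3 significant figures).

Total mass lost = 171 Gt/yr × 56 yr = 9576 Gt = 9.576×10^15 kg.
ρ_w = 999 kg m⁻³, so water volume = 9.576×10^15 / 999 = 9.586×10^12 m³.
Δh = 9.586×10^12 / 3.56×10^14 = 0.0270 m = 27.0 mm.

≈ 27.0 mm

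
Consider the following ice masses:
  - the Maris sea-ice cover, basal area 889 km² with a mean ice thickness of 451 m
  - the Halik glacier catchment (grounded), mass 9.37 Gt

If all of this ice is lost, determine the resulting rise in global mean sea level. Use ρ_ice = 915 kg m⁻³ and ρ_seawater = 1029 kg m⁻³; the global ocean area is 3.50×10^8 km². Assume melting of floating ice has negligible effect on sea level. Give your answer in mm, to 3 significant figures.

The Maris sea-ice cover is floating and already displaces its own weight of water, so its melt adds essentially nothing to sea level.
Halik: 9.37 Gt = 9.370×10^12 kg; dividing by ρ_w = 1029 kg m⁻³ gives 9.106×10^9 m³ of water.
Total added water ≈ 9.106×10^9 m³ over 3.50×10^14 m² → Δh = 2.60×10^-5 m = 0.0260 mm.

≈ 0.0260 mm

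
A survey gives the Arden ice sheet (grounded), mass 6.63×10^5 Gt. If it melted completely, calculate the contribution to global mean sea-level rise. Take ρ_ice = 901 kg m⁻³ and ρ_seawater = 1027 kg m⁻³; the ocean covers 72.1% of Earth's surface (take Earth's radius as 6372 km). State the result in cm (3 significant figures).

Arden: 6.63×10^5 Gt = 6.630×10^17 kg; dividing by ρ_w = 1027 kg m⁻³ gives 6.456×10^14 m³ of water.
Spread over 3.68×10^14 m² of ocean, Δh = 6.456×10^14 / 3.68×10^14 = 1.75 m = 175 cm.

≈ 175 cm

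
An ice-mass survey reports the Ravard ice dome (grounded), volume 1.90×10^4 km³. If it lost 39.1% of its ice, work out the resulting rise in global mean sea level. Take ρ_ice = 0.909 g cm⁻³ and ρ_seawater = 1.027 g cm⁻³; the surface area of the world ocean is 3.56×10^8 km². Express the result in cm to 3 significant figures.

≈ 1.85 cm

Ravard: 0.391 × 1.90×10^4 km³ × (909/1027) = 6575 km³ of water.
Spread over 3.56×10^14 m² of ocean, Δh = 6.575×10^12 / 3.56×10^14 = 0.0185 m = 1.85 cm.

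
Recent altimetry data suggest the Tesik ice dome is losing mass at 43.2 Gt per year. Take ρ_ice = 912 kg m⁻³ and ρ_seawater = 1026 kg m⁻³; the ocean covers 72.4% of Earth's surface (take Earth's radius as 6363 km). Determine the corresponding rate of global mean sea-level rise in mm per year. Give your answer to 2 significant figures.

ρ_w = 1026 kg m⁻³. Annual water volume added = 43.2 Gt / ρ_w = 4.320×10^13 kg / 1026 kg m⁻³ = 4.211×10^10 m³.
Δh per year = 4.211×10^10 / 3.68×10^14 = 1.14×10^-4 m = 0.11 mm.

≈ 0.11 mm/yr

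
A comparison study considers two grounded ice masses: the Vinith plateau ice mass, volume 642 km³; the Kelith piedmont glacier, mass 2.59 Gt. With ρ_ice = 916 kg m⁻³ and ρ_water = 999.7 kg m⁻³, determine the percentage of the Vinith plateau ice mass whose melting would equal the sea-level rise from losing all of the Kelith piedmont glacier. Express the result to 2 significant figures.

≈ 0.44 %

Equal sea-level rise means equal mass of meltwater, i.e. equal mass of ice lost.
Ice mass of Kelith: 2.590×10^12 kg; ice mass of Vinith: 5.881×10^14 kg.
Fraction required = 2.590×10^12 / 5.881×10^14 = 4.40×10^-3 → 0.44 %.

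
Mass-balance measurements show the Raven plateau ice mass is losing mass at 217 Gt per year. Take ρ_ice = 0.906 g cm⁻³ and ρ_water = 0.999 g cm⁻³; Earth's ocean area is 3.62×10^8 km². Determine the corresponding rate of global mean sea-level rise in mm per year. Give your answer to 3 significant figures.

ρ_w = 0.999 g cm⁻³ = 999 kg m⁻³. Annual water volume added = 217 Gt / ρ_w = 2.170×10^14 kg / 999 kg m⁻³ = 2.172×10^11 m³.
Δh per year = 2.172×10^11 / 3.62×10^14 = 6.00×10^-4 m = 0.600 mm.

≈ 0.600 mm/yr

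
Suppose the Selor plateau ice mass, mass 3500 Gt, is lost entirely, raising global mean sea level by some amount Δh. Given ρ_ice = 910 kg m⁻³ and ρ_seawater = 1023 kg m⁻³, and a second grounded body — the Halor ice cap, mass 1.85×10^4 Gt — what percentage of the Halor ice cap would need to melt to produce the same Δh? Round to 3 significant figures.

Equal sea-level rise means equal mass of meltwater, i.e. equal mass of ice lost.
Ice mass of Selor: 3.500×10^15 kg; ice mass of Halor: 1.850×10^16 kg.
Fraction required = 3.500×10^15 / 1.850×10^16 = 0.189 → 18.9 %.

≈ 18.9 %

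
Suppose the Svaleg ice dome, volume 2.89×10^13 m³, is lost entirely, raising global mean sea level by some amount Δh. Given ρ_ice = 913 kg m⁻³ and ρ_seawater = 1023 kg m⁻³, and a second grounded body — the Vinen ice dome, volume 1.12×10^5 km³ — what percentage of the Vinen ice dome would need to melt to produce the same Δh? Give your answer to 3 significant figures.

≈ 25.8 %

Equal sea-level rise means equal mass of meltwater, i.e. equal mass of ice lost.
Ice mass of Svaleg: 2.639×10^16 kg; ice mass of Vinen: 1.023×10^17 kg.
Fraction required = 2.639×10^16 / 1.023×10^17 = 0.258 → 25.8 %.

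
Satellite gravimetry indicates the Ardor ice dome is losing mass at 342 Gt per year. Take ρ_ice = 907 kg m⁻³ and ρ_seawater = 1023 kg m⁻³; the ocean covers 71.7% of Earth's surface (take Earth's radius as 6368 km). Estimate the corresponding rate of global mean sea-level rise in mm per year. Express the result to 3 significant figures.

≈ 0.915 mm/yr

ρ_w = 1023 kg m⁻³. Annual water volume added = 342 Gt / ρ_w = 3.420×10^14 kg / 1023 kg m⁻³ = 3.343×10^11 m³.
Δh per year = 3.343×10^11 / 3.65×10^14 = 9.15×10^-4 m = 0.915 mm.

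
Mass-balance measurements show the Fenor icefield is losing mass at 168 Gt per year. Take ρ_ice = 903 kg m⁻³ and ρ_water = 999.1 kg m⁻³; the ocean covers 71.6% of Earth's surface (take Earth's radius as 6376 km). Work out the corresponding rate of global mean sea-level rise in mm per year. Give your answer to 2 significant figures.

ρ_w = 999.1 kg m⁻³. Annual water volume added = 168 Gt / ρ_w = 1.680×10^14 kg / 999.1 kg m⁻³ = 1.682×10^11 m³.
Δh per year = 1.682×10^11 / 3.66×10^14 = 4.60×10^-4 m = 0.46 mm.

≈ 0.46 mm/yr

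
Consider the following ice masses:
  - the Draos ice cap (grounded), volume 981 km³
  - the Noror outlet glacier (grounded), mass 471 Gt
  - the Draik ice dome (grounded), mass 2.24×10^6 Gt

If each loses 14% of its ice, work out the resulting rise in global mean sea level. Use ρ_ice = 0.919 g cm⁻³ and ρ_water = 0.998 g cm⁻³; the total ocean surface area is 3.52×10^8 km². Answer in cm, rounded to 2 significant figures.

Draos: 0.14 × 981 km³ × (919/998) = 126.5 km³ of water.
Noror: 0.14 × 471 Gt = 6.594×10^13 kg; dividing by ρ_w = 0.998 g cm⁻³ = 998 kg m⁻³ gives 6.607×10^10 m³ of water.
Draik: 0.14 × 2.24×10^6 Gt = 3.136×10^17 kg; dividing by ρ_w = 998 kg m⁻³ gives 3.142×10^14 m³ of water.
Total added water ≈ 3.144×10^14 m³ over 3.52×10^14 m² → Δh = 0.893 m = 89 cm.

≈ 89 cm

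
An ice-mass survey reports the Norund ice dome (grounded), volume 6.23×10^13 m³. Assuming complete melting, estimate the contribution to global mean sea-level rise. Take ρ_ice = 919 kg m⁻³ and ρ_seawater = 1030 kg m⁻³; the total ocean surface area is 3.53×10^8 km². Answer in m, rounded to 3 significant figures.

≈ 0.157 m

Norund: 6.23×10^13 m³ × (919/1030) = 5.559×10^13 m³ of water.
Spread over 3.53×10^14 m² of ocean, Δh = 5.559×10^13 / 3.53×10^14 = 0.157 m.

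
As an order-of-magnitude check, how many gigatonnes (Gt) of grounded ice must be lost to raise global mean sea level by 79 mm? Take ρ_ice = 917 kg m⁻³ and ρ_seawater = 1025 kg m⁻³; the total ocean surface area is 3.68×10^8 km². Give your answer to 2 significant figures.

≈ 3.0×10^4 Gt

Required water volume = Δh × A = 0.079 m × 3.68×10^14 m² = 2.907×10^13 m³.
ρ_w = 1025 kg m⁻³, so the mass of water = 2.907×10^13 m³ × 1025 kg m⁻³ = 2.980×10^16 kg = 3.0×10^4 Gt (and the same mass of ice, by conservation).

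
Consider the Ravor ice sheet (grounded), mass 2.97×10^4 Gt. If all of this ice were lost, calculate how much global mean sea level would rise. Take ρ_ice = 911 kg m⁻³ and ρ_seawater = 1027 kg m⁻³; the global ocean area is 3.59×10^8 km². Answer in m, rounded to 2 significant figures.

≈ 0.081 m

Ravor: 2.97×10^4 Gt = 2.970×10^16 kg; dividing by ρ_w = 1027 kg m⁻³ gives 2.892×10^13 m³ of water.
Spread over 3.59×10^14 m² of ocean, Δh = 2.892×10^13 / 3.59×10^14 = 0.0806 m.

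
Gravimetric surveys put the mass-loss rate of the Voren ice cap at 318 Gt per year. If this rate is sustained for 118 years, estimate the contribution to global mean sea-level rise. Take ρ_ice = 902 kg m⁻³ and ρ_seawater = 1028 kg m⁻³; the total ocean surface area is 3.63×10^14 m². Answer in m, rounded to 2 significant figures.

Total mass lost = 318 Gt/yr × 118 yr = 3.752×10^4 Gt = 3.752×10^16 kg.
ρ_w = 1028 kg m⁻³, so water volume = 3.752×10^16 / 1028 = 3.650×10^13 m³.
Δh = 3.650×10^13 / 3.63×10^14 = 0.101 m.

≈ 0.10 m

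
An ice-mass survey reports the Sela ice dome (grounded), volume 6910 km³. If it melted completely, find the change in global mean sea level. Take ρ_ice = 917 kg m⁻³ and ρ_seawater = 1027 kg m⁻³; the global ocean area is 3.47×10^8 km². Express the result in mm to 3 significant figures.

Sela: 6910 km³ × (917/1027) = 6170 km³ of water.
Spread over 3.47×10^14 m² of ocean, Δh = 6.170×10^12 / 3.47×10^14 = 0.0178 m = 17.8 mm.

≈ 17.8 mm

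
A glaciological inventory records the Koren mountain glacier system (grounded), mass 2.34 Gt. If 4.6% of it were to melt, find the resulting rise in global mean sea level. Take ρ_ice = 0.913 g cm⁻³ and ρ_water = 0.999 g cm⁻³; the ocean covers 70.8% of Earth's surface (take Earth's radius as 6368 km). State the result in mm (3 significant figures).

≈ 2.99×10^-4 mm

Koren: 0.046 × 2.34 Gt = 1.076×10^11 kg; dividing by ρ_w = 0.999 g cm⁻³ = 999 kg m⁻³ gives 1.077×10^8 m³ of water.
Spread over 3.61×10^14 m² of ocean, Δh = 1.077×10^8 / 3.61×10^14 = 2.99×10^-7 m = 2.99×10^-4 mm.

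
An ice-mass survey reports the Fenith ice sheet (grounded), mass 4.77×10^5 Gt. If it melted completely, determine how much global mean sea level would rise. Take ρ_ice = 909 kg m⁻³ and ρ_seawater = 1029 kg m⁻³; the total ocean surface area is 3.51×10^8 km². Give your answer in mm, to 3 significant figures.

Fenith: 4.77×10^5 Gt = 4.770×10^17 kg; dividing by ρ_w = 1029 kg m⁻³ gives 4.636×10^14 m³ of water.
Spread over 3.51×10^14 m² of ocean, Δh = 4.636×10^14 / 3.51×10^14 = 1.32 m = 1320 mm.

≈ 1320 mm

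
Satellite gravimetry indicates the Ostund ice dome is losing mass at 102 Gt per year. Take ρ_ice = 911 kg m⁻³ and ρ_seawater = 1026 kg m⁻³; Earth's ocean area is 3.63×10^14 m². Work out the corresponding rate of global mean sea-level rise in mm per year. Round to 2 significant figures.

ρ_w = 1026 kg m⁻³. Annual water volume added = 102 Gt / ρ_w = 1.020×10^14 kg / 1026 kg m⁻³ = 9.942×10^10 m³.
Δh per year = 9.942×10^10 / 3.63×10^14 = 2.74×10^-4 m = 0.27 mm.

≈ 0.27 mm/yr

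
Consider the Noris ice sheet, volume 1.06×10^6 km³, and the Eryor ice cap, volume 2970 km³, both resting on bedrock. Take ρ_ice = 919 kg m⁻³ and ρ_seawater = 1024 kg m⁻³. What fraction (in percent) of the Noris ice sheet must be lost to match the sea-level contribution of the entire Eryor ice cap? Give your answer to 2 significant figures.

Equal sea-level rise means equal mass of meltwater, i.e. equal mass of ice lost.
Ice mass of Eryor: 2.729×10^15 kg; ice mass of Noris: 9.741×10^17 kg.
Fraction required = 2.729×10^15 / 9.741×10^17 = 2.80×10^-3 → 0.28 %.

≈ 0.28 %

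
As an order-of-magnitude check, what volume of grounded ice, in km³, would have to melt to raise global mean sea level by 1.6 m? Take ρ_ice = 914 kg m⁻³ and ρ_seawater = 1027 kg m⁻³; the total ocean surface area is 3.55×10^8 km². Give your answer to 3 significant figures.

≈ 6.38×10^5 km³

Required water volume = Δh × A = 1.6 m × 3.55×10^14 m² = 5.680×10^14 m³ = 5.680×10^5 km³.
Ice volume = water volume × ρ_w/ρ_ice = 5.680×10^5 × 1027/914 = 6.38×10^5 km³.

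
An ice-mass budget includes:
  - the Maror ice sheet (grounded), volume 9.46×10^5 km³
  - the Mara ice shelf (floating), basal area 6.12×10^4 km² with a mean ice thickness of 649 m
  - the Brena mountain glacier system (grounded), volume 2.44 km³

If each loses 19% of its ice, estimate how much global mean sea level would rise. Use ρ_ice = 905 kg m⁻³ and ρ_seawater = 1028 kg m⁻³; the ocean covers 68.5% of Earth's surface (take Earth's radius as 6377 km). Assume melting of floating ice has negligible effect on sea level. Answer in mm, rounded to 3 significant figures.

Maror: 0.19 × 9.46×10^5 km³ × (905/1028) = 1.582×10^5 km³ of water.
The Mara ice shelf is floating and already displaces its own weight of water, so its melt adds essentially nothing to sea level.
Brena: 0.19 × 2.44 km³ × (905/1028) = 0.4081 km³ of water.
Total added water ≈ 1.582×10^14 m³ over 3.50×10^14 m² → Δh = 0.452 m = 452 mm.

≈ 452 mm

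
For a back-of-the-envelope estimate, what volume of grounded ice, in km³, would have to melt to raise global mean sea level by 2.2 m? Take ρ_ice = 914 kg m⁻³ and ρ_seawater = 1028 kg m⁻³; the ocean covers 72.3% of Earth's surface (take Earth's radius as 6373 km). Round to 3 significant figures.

≈ 9.13×10^5 km³

Required water volume = Δh × A = 2.2 m × 3.69×10^14 m² = 8.118×10^14 m³ = 8.118×10^5 km³.
Ice volume = water volume × ρ_w/ρ_ice = 8.118×10^5 × 1028/914 = 9.13×10^5 km³.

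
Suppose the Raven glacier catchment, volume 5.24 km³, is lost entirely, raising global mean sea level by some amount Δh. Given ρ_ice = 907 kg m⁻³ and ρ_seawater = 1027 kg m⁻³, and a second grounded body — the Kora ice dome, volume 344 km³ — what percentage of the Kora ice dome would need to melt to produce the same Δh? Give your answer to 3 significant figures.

≈ 1.52 %

Equal sea-level rise means equal mass of meltwater, i.e. equal mass of ice lost.
Ice mass of Raven: 4.753×10^12 kg; ice mass of Kora: 3.120×10^14 kg.
Fraction required = 4.753×10^12 / 3.120×10^14 = 0.0152 → 1.52 %.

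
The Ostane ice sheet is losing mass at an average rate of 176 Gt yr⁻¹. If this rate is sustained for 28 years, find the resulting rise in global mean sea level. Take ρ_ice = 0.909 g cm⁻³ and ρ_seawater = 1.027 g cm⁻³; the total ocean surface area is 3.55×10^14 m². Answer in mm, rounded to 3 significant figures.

≈ 13.5 mm

Total mass lost = 176 Gt/yr × 28 yr = 4928 Gt = 4.928×10^15 kg.
ρ_w = 1.027 g cm⁻³ = 1027 kg m⁻³, so water volume = 4.928×10^15 / 1027 = 4.798×10^12 m³.
Δh = 4.798×10^12 / 3.55×10^14 = 0.0135 m = 13.5 mm.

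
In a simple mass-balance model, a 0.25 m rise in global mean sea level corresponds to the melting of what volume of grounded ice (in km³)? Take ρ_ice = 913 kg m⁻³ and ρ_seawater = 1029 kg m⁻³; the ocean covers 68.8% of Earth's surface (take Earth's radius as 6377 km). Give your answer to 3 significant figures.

≈ 9.91×10^4 km³

Required water volume = Δh × A = 0.25 m × 3.52×10^14 m² = 8.790×10^13 m³ = 8.790×10^4 km³.
Ice volume = water volume × ρ_w/ρ_ice = 8.790×10^4 × 1029/913 = 9.91×10^4 km³.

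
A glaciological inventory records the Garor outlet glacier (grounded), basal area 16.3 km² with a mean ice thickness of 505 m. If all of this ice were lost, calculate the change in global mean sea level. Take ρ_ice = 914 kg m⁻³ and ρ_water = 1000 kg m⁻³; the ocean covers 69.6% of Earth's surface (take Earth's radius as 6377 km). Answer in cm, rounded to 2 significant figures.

≈ 2.1×10^-3 cm

Garor: ice volume = 16.3 km² × 505 m = 8.232 km³; 8.232 × (914/1000) = 7.524 km³ of water.
Spread over 3.56×10^14 m² of ocean, Δh = 7.524×10^9 / 3.56×10^14 = 2.12×10^-5 m = 2.1×10^-3 cm.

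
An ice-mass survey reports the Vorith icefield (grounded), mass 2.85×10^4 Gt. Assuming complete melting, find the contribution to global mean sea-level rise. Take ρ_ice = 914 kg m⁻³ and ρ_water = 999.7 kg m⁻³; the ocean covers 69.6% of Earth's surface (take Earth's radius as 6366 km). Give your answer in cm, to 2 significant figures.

≈ 8.0 cm

Vorith: 2.85×10^4 Gt = 2.850×10^16 kg; dividing by ρ_w = 999.7 kg m⁻³ gives 2.851×10^13 m³ of water.
Spread over 3.54×10^14 m² of ocean, Δh = 2.851×10^13 / 3.54×10^14 = 0.0804 m = 8.0 cm.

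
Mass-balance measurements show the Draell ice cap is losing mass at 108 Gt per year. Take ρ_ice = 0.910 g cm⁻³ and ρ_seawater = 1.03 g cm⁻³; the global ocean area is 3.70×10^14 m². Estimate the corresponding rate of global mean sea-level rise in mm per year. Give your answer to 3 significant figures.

≈ 0.283 mm/yr

ρ_w = 1.03 g cm⁻³ = 1030 kg m⁻³. Annual water volume added = 108 Gt / ρ_w = 1.080×10^14 kg / 1030 kg m⁻³ = 1.049×10^11 m³.
Δh per year = 1.049×10^11 / 3.70×10^14 = 2.83×10^-4 m = 0.283 mm.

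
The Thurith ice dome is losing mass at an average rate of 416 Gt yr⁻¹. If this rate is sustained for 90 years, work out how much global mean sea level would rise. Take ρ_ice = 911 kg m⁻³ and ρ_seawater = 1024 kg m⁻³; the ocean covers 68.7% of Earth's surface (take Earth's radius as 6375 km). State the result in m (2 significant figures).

≈ 0.10 m

Total mass lost = 416 Gt/yr × 90 yr = 3.744×10^4 Gt = 3.744×10^16 kg.
ρ_w = 1024 kg m⁻³, so water volume = 3.744×10^16 / 1024 = 3.656×10^13 m³.
Δh = 3.656×10^13 / 3.51×10^14 = 0.104 m.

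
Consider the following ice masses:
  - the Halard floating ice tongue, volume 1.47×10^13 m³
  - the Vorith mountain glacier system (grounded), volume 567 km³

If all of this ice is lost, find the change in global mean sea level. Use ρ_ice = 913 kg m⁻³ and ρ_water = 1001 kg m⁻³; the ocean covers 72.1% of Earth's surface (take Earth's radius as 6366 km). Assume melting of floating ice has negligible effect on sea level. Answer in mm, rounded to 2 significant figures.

The Halard floating ice tongue is floating and already displaces its own weight of water, so its melt adds essentially nothing to sea level.
Vorith: 567 km³ × (913/1001) = 517.2 km³ of water.
Total added water ≈ 5.172×10^11 m³ over 3.67×10^14 m² → Δh = 1.41×10^-3 m = 1.4 mm.

≈ 1.4 mm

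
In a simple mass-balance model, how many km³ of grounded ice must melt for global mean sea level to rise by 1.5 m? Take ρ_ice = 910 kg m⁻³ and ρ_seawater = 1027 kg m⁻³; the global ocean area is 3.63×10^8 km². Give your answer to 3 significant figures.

≈ 6.15×10^5 km³

Required water volume = Δh × A = 1.5 m × 3.63×10^14 m² = 5.445×10^14 m³ = 5.445×10^5 km³.
Ice volume = water volume × ρ_w/ρ_ice = 5.445×10^5 × 1027/910 = 6.15×10^5 km³.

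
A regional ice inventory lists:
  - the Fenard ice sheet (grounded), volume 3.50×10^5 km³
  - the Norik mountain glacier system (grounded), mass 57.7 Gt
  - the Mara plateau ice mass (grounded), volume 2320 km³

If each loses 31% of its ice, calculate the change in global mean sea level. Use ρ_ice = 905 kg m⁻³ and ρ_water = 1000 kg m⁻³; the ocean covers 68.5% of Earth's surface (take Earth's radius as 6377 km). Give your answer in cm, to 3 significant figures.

≈ 28.2 cm

Fenard: 0.31 × 3.50×10^5 km³ × (905/1000) = 9.819×10^4 km³ of water.
Norik: 0.31 × 57.7 Gt = 1.789×10^13 kg; dividing by ρ_w = 1000 kg m⁻³ gives 1.789×10^10 m³ of water.
Mara: 0.31 × 2320 km³ × (905/1000) = 650.9 km³ of water.
Total added water ≈ 9.886×10^13 m³ over 3.50×10^14 m² → Δh = 0.282 m = 28.2 cm.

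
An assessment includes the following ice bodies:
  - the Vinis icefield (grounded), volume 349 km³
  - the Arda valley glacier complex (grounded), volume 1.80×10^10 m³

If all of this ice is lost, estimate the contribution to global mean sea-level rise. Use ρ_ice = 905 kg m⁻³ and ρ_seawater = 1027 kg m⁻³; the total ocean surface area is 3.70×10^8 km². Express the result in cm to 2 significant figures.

Vinis: 349 km³ × (905/1027) = 307.5 km³ of water.
Arda: 1.80×10^10 m³ × (905/1027) = 1.586×10^10 m³ of water.
Total added water ≈ 3.234×10^11 m³ over 3.70×10^14 m² → Δh = 8.74×10^-4 m = 0.087 cm.

≈ 0.087 cm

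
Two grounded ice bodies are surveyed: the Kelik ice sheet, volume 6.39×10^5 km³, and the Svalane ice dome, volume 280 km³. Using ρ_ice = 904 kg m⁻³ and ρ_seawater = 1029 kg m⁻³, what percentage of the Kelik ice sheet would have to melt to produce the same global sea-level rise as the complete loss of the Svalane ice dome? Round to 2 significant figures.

≈ 0.044 %

Equal sea-level rise means equal mass of meltwater, i.e. equal mass of ice lost.
Ice mass of Svalane: 2.531×10^14 kg; ice mass of Kelik: 5.777×10^17 kg.
Fraction required = 2.531×10^14 / 5.777×10^17 = 4.38×10^-4 → 0.044 %.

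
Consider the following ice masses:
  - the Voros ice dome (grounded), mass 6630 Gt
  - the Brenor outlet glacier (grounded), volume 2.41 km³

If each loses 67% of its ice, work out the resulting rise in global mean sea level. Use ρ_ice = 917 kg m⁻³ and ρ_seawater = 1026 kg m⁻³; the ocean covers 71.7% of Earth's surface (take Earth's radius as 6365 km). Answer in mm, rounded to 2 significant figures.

Voros: 0.67 × 6630 Gt = 4.442×10^15 kg; dividing by ρ_w = 1026 kg m⁻³ gives 4.330×10^12 m³ of water.
Brenor: 0.67 × 2.41 km³ × (917/1026) = 1.443 km³ of water.
Total added water ≈ 4.331×10^12 m³ over 3.65×10^14 m² → Δh = 0.0119 m = 12 mm.

≈ 12 mm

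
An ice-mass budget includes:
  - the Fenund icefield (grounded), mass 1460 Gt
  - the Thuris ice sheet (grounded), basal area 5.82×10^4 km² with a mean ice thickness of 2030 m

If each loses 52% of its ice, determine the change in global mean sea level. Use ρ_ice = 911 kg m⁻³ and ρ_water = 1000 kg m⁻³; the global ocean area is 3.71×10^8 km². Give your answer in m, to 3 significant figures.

≈ 0.153 m

Fenund: 0.52 × 1460 Gt = 7.592×10^14 kg; dividing by ρ_w = 1000 kg m⁻³ gives 7.592×10^11 m³ of water.
Thuris: ice volume = 5.82×10^4 km² × 2030 m = 1.181×10^5 km³; 0.52 × 1.181×10^5 × (911/1000) = 5.597×10^4 km³ of water.
Total added water ≈ 5.673×10^13 m³ over 3.71×10^14 m² → Δh = 0.153 m.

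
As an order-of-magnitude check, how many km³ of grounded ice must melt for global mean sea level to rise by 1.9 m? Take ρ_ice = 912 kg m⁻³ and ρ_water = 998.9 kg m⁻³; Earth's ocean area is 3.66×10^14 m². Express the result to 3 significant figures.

≈ 7.62×10^5 km³

Required water volume = Δh × A = 1.9 m × 3.66×10^14 m² = 6.954×10^14 m³ = 6.954×10^5 km³.
Ice volume = water volume × ρ_w/ρ_ice = 6.954×10^5 × 998.9/912 = 7.62×10^5 km³.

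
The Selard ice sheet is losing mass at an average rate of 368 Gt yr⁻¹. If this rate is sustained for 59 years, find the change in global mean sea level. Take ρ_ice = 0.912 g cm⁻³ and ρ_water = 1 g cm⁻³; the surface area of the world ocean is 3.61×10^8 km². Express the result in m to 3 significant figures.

≈ 0.0601 m

Total mass lost = 368 Gt/yr × 59 yr = 2.171×10^4 Gt = 2.171×10^16 kg.
ρ_w = 1 g cm⁻³ = 1000 kg m⁻³, so water volume = 2.171×10^16 / 1000 = 2.171×10^13 m³.
Δh = 2.171×10^13 / 3.61×10^14 = 0.0601 m.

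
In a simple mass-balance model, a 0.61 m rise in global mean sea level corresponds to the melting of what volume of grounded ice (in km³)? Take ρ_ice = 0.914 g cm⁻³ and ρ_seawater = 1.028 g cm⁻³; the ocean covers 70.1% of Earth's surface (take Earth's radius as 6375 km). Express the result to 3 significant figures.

≈ 2.46×10^5 km³

Required water volume = Δh × A = 0.61 m × 3.58×10^14 m² = 2.184×10^14 m³ = 2.184×10^5 km³.
Ice volume = water volume × ρ_w/ρ_ice = 2.184×10^5 × 1028/914 = 2.46×10^5 km³.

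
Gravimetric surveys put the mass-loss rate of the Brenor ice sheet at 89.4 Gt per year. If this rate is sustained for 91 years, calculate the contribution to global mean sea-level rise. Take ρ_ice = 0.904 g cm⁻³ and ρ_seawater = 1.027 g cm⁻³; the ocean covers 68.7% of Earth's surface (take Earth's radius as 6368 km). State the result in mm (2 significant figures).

≈ 23 mm

Total mass lost = 89.4 Gt/yr × 91 yr = 8135 Gt = 8.135×10^15 kg.
ρ_w = 1.027 g cm⁻³ = 1027 kg m⁻³, so water volume = 8.135×10^15 / 1027 = 7.922×10^12 m³.
Δh = 7.922×10^12 / 3.50×10^14 = 0.0226 m = 23 mm.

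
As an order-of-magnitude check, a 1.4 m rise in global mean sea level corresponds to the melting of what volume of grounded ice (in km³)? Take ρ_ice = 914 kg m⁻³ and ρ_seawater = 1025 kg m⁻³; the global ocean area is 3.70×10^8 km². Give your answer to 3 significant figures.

Required water volume = Δh × A = 1.4 m × 3.70×10^14 m² = 5.180×10^14 m³ = 5.180×10^5 km³.
Ice volume = water volume × ρ_w/ρ_ice = 5.180×10^5 × 1025/914 = 5.81×10^5 km³.

≈ 5.81×10^5 km³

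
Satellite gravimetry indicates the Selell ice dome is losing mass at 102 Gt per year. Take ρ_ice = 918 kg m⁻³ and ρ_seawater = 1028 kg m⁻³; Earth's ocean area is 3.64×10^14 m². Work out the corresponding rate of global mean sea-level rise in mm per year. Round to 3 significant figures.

≈ 0.273 mm/yr

ρ_w = 1028 kg m⁻³. Annual water volume added = 102 Gt / ρ_w = 1.020×10^14 kg / 1028 kg m⁻³ = 9.922×10^10 m³.
Δh per year = 9.922×10^10 / 3.64×10^14 = 2.73×10^-4 m = 0.273 mm.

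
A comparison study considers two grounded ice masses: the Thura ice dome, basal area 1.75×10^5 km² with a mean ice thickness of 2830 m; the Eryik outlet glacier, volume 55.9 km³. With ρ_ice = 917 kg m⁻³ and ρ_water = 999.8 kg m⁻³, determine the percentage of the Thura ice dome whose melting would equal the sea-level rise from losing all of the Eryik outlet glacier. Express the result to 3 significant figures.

≈ 0.0113 %

Equal sea-level rise means equal mass of meltwater, i.e. equal mass of ice lost.
Ice mass of Eryik: 5.126×10^13 kg; ice mass of Thura: 4.541×10^17 kg.
Fraction required = 5.126×10^13 / 4.541×10^17 = 1.13×10^-4 → 0.0113 %.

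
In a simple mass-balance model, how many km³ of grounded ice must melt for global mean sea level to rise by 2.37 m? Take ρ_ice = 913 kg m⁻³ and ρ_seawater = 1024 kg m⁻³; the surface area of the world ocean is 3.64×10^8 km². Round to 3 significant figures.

≈ 9.68×10^5 km³

Required water volume = Δh × A = 2.37 m × 3.64×10^14 m² = 8.627×10^14 m³ = 8.627×10^5 km³.
Ice volume = water volume × ρ_w/ρ_ice = 8.627×10^5 × 1024/913 = 9.68×10^5 km³.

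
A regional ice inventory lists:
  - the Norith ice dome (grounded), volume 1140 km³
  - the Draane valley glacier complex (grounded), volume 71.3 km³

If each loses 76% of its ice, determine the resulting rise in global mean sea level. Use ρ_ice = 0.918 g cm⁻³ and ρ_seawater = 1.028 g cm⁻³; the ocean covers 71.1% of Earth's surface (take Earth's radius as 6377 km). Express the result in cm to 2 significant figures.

≈ 0.23 cm

Norith: 0.76 × 1140 km³ × (918/1028) = 773.7 km³ of water.
Draane: 0.76 × 71.3 km³ × (918/1028) = 48.39 km³ of water.
Total added water ≈ 8.221×10^11 m³ over 3.63×10^14 m² → Δh = 2.26×10^-3 m = 0.23 cm.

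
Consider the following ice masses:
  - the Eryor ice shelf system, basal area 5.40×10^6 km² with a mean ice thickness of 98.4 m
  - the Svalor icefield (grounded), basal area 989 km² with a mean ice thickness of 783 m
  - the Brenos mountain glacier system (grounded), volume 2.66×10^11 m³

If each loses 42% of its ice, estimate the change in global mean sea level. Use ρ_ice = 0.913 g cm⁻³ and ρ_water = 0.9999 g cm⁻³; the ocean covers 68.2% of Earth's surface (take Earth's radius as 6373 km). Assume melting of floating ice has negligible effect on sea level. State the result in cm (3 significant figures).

≈ 0.115 cm

The Eryor ice shelf system is floating and already displaces its own weight of water, so its melt adds essentially nothing to sea level.
Svalor: ice volume = 989 km² × 783 m = 774.4 km³; 0.42 × 774.4 × (913/999.9) = 297.0 km³ of water.
Brenos: 0.42 × 2.66×10^11 m³ × (913/999.9) = 1.020×10^11 m³ of water.
Total added water ≈ 3.990×10^11 m³ over 3.48×10^14 m² → Δh = 1.15×10^-3 m = 0.115 cm.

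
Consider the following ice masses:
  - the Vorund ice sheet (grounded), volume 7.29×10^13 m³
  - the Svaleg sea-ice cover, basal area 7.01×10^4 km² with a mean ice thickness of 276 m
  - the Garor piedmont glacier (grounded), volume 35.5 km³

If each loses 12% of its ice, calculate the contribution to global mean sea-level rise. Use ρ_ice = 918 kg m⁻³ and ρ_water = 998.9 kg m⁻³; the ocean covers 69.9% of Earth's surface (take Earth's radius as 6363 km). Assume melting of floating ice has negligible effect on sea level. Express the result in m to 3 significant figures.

≈ 0.0226 m

Vorund: 0.12 × 7.29×10^13 m³ × (918/998.9) = 8.040×10^12 m³ of water.
The Svaleg sea-ice cover is floating and already displaces its own weight of water, so its melt adds essentially nothing to sea level.
Garor: 0.12 × 35.5 km³ × (918/998.9) = 3.915 km³ of water.
Total added water ≈ 8.043×10^12 m³ over 3.56×10^14 m² → Δh = 0.0226 m.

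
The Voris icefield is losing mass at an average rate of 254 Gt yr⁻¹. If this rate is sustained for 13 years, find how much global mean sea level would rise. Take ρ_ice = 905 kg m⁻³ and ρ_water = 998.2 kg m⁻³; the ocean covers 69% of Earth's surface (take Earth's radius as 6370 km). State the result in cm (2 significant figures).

≈ 0.94 cm

Total mass lost = 254 Gt/yr × 13 yr = 3302 Gt = 3.302×10^15 kg.
ρ_w = 998.2 kg m⁻³, so water volume = 3.302×10^15 / 998.2 = 3.308×10^12 m³.
Δh = 3.308×10^12 / 3.52×10^14 = 9.40×10^-3 m = 0.94 cm.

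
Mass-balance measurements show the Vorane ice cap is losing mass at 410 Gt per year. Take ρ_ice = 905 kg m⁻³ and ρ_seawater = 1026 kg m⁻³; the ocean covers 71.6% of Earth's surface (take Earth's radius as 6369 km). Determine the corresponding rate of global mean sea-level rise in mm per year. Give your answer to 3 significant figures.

≈ 1.09 mm/yr

ρ_w = 1026 kg m⁻³. Annual water volume added = 410 Gt / ρ_w = 4.100×10^14 kg / 1026 kg m⁻³ = 3.996×10^11 m³.
Δh per year = 3.996×10^11 / 3.65×10^14 = 1.09×10^-3 m = 1.09 mm.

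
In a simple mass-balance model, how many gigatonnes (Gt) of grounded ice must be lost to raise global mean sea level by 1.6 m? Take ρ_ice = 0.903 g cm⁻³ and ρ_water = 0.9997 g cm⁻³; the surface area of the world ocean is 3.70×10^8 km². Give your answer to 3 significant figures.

≈ 5.92×10^5 Gt

Required water volume = Δh × A = 1.6 m × 3.70×10^14 m² = 5.920×10^14 m³.
ρ_w = 0.9997 g cm⁻³ = 999.7 kg m⁻³, so the mass of water = 5.920×10^14 m³ × 999.7 kg m⁻³ = 5.918×10^17 kg = 5.92×10^5 Gt (and the same mass of ice, by conservation).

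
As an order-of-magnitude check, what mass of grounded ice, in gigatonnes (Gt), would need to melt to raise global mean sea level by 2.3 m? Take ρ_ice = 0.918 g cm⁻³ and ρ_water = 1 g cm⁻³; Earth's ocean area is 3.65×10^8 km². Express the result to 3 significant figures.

Required water volume = Δh × A = 2.3 m × 3.65×10^14 m² = 8.395×10^14 m³.
ρ_w = 1 g cm⁻³ = 1000 kg m⁻³, so the mass of water = 8.395×10^14 m³ × 1000 kg m⁻³ = 8.395×10^17 kg = 8.39×10^5 Gt (and the same mass of ice, by conservation).

≈ 8.39×10^5 Gt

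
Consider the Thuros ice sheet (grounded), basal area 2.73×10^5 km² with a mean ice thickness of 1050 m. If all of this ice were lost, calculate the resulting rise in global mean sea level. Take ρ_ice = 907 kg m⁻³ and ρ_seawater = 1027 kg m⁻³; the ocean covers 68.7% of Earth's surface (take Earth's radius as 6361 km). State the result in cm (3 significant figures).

≈ 72.5 cm

Thuros: ice volume = 2.73×10^5 km² × 1050 m = 2.866×10^5 km³; 2.866×10^5 × (907/1027) = 2.532×10^5 km³ of water.
Spread over 3.49×10^14 m² of ocean, Δh = 2.532×10^14 / 3.49×10^14 = 0.725 m = 72.5 cm.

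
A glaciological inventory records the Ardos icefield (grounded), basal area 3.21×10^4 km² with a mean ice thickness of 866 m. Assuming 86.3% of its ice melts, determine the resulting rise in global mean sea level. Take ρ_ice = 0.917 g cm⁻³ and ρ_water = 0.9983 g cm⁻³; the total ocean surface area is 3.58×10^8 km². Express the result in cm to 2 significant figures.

Ardos: ice volume = 3.21×10^4 km² × 866 m = 2.780×10^4 km³; 0.863 × 2.780×10^4 × (917/998.3) = 2.204×10^4 km³ of water.
Spread over 3.58×10^14 m² of ocean, Δh = 2.204×10^13 / 3.58×10^14 = 0.0616 m = 6.2 cm.

≈ 6.2 cm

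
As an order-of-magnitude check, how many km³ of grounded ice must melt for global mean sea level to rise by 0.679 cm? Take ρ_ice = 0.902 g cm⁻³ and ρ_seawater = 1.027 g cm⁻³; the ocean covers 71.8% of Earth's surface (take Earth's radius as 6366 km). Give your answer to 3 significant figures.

≈ 2830 km³

Required water volume = Δh × A = 0.00679 m × 3.66×10^14 m² = 2.483×10^12 m³ = 2483 km³.
Ice volume = water volume × ρ_w/ρ_ice = 2483 × 1027/902 = 2830 km³.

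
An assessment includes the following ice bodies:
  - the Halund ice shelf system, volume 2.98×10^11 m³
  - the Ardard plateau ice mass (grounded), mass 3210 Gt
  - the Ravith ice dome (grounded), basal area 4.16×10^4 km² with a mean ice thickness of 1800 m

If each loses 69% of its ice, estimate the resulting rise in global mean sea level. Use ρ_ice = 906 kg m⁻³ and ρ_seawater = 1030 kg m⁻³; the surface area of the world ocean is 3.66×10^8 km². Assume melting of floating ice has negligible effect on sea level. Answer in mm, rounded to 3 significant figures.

≈ 130 mm

The Halund ice shelf system is floating and already displaces its own weight of water, so its melt adds essentially nothing to sea level.
Ardard: 0.69 × 3210 Gt = 2.215×10^15 kg; dividing by ρ_w = 1030 kg m⁻³ gives 2.150×10^12 m³ of water.
Ravith: ice volume = 4.16×10^4 km² × 1800 m = 7.488×10^4 km³; 0.69 × 7.488×10^4 × (906/1030) = 4.545×10^4 km³ of water.
Total added water ≈ 4.760×10^13 m³ over 3.66×10^14 m² → Δh = 0.130 m = 130 mm.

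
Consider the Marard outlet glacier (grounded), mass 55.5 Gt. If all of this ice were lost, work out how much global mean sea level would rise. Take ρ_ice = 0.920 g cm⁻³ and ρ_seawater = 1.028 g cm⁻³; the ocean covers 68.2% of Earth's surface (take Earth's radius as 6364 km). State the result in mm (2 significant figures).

Marard: 55.5 Gt = 5.550×10^13 kg; dividing by ρ_w = 1.028 g cm⁻³ = 1028 kg m⁻³ gives 5.399×10^10 m³ of water.
Spread over 3.47×10^14 m² of ocean, Δh = 5.399×10^10 / 3.47×10^14 = 1.56×10^-4 m = 0.16 mm.

≈ 0.16 mm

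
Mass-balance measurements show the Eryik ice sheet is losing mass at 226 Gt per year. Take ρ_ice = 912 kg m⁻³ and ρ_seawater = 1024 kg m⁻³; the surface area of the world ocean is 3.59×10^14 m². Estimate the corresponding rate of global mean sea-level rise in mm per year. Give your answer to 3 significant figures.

ρ_w = 1024 kg m⁻³. Annual water volume added = 226 Gt / ρ_w = 2.260×10^14 kg / 1024 kg m⁻³ = 2.207×10^11 m³.
Δh per year = 2.207×10^11 / 3.59×10^14 = 6.15×10^-4 m = 0.615 mm.

≈ 0.615 mm/yr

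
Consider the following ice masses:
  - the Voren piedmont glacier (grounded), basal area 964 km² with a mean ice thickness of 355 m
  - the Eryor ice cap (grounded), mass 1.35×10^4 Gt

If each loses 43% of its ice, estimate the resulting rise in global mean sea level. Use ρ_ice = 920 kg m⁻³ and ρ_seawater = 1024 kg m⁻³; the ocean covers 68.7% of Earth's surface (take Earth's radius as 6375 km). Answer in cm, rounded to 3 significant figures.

Voren: ice volume = 964 km² × 355 m = 342.2 km³; 0.43 × 342.2 × (920/1024) = 132.2 km³ of water.
Eryor: 0.43 × 1.35×10^4 Gt = 5.805×10^15 kg; dividing by ρ_w = 1024 kg m⁻³ gives 5.669×10^12 m³ of water.
Total added water ≈ 5.801×10^12 m³ over 3.51×10^14 m² → Δh = 0.0165 m = 1.65 cm.

≈ 1.65 cm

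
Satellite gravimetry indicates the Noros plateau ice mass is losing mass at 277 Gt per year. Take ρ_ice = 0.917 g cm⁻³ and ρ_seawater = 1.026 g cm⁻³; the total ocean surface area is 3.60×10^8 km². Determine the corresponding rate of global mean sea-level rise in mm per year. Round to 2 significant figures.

ρ_w = 1.026 g cm⁻³ = 1026 kg m⁻³. Annual water volume added = 277 Gt / ρ_w = 2.770×10^14 kg / 1026 kg m⁻³ = 2.700×10^11 m³.
Δh per year = 2.700×10^11 / 3.60×10^14 = 7.50×10^-4 m = 0.75 mm.

≈ 0.75 mm/yr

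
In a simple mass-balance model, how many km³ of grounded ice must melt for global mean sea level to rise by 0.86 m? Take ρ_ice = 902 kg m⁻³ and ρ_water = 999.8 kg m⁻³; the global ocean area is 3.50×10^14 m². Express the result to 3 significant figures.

Required water volume = Δh × A = 0.86 m × 3.50×10^14 m² = 3.010×10^14 m³ = 3.010×10^5 km³.
Ice volume = water volume × ρ_w/ρ_ice = 3.010×10^5 × 999.8/902 = 3.34×10^5 km³.

≈ 3.34×10^5 km³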